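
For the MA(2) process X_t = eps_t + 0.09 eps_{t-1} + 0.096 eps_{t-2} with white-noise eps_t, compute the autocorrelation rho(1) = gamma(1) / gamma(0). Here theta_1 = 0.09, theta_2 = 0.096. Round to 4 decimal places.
\rho(1) = 0.0970

For an MA(q) process with theta_0 = 1, the autocovariance is
  gamma(k) = sigma^2 * sum_{i=0..q-k} theta_i * theta_{i+k},
and rho(k) = gamma(k) / gamma(0). Sigma^2 cancels.
  numerator   = (1)*(0.09) + (0.09)*(0.096) = 0.09864.
  denominator = (1)^2 + (0.09)^2 + (0.096)^2 = 1.017316.
  rho(1) = 0.09864 / 1.017316 = 0.0970.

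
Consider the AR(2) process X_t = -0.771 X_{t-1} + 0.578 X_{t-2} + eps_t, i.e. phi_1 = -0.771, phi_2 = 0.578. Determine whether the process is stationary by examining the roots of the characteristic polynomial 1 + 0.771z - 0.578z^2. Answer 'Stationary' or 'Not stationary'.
\text{Not stationary}

The AR(p) characteristic polynomial is P(z) = 1 + 0.771z - 0.578z^2.
Stationarity requires all roots to lie outside the unit circle, i.e. |z| > 1 for every root.
Set 1 + (0.771) z + (-0.578) z^2 = 0, i.e. a z^2 + b z + c = 0 with a = -0.578, b = 0.771, c = 1.
Discriminant D = b^2 - 4ac = (0.771)^2 - 4*(-0.578)*1 = 0.594441 - (-2.312) = 2.906441.
D >= 0, so the roots are real: z = (-b +/- sqrt(D)) / (2a) = (-0.771 +/- 1.704829) / (-1.156).
  z_1 = (-0.771 + 1.704829) / (-1.156) = -0.8078,   |z_1| = 0.8078.
  z_2 = (-0.771 - 1.704829) / (-1.156) = 2.1417,   |z_2| = 2.1417.
Moduli of all roots: 0.8078, 2.1417.
All moduli strictly greater than 1? No.
Verdict: Not stationary.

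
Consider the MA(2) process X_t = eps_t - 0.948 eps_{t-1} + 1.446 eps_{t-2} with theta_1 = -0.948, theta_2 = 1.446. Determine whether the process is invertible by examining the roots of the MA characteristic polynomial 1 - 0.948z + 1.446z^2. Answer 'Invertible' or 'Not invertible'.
\text{Not invertible}

The MA(q) characteristic polynomial is P(z) = 1 - 0.948z + 1.446z^2.
Invertibility requires all roots to lie outside the unit circle, i.e. |z| > 1 for every root.
Set 1 + (-0.948) z + (1.446) z^2 = 0, i.e. a z^2 + b z + c = 0 with a = 1.446, b = -0.948, c = 1.
Discriminant D = b^2 - 4ac = (-0.948)^2 - 4*(1.446)*1 = 0.898704 - (5.784) = -4.885296.
D < 0, so the roots are the complex-conjugate pair z = (-b +/- i sqrt(-D)) / (2a) = 0.3278 +/- 0.7643i.
For a conjugate pair |z|^2 = z * conj(z) = (product of roots) = c/a = 1/(1.446) = 0.691563, so |z| = sqrt(0.691563) = 0.8316 for both roots.
Moduli of all roots: 0.8316, 0.8316.
All moduli strictly greater than 1? No.
Verdict: Not invertible.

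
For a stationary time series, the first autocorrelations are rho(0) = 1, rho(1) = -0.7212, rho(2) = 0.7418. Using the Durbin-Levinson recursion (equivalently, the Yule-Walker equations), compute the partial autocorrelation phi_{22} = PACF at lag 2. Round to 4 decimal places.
\phi_{22} = 0.4619

The PACF at lag k is phi_{kk}, the last component of the solution
to the Yule-Walker system G_k phi = r_k where
  (G_k)_{ij} = rho(|i - j|), (r_k)_i = rho(i), i,j = 1..k.
Equivalently, Durbin-Levinson gives phi_{kk} iteratively:
  phi_{11} = rho(1)
  phi_{kk} = [rho(k) - sum_{j=1..k-1} phi_{k-1,j} rho(k-j)]
            / [1 - sum_{j=1..k-1} phi_{k-1,j} rho(j)],
  phi_{k,j} = phi_{k-1,j} - phi_{kk} phi_{k-1,k-j},  j = 1..k-1.
Step k = 1:
  phi_11 = rho(1) = -0.7212.
Step k = 2:
  phi_22 = [rho(2) - phi_11 rho(1)] / [1 - phi_11 rho(1)] = [0.7418 - (-0.7212)(-0.7212)] / [1 - (-0.7212)(-0.7212)]
         = 0.22167056 / 0.47987056 = 0.4619.
Therefore phi_{22} = 0.4619.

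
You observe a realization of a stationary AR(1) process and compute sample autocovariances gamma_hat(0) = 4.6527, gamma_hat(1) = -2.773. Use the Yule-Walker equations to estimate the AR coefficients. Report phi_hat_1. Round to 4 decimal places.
\hat\phi_{1} = -0.5960

The Yule-Walker equations for an AR(p) process read, in matrix form,
  Gamma_p phi = r_p,   with   (Gamma_p)_{ij} = gamma(|i - j|),
                       (r_p)_i = gamma(i),   i,j = 1..p.
Substitute the sample gammas (Toeplitz matrix and right-hand side of size 1):
  Gamma_p = [[4.6527]]
  r_p     = [-2.773]
With p = 1 this is the single equation gamma(0) phi_1 = gamma(1):
  phi_hat_1 = gamma(1) / gamma(0) = -2.773 / 4.6527 = -0.5960.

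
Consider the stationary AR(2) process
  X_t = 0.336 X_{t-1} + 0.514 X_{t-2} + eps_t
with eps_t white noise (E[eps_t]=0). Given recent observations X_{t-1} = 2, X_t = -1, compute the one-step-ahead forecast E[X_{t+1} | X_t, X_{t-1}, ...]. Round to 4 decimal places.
E[X_{t+1} \mid \mathcal F_t] = 0.6920

For an AR(p) model X_t = c + sum_i phi_i X_{t-i} + eps_t, the
one-step-ahead conditional mean is
  E[X_{t+1} | X_t, ...] = c + sum_i phi_i X_{t+1-i}.
Substitute known values:
  E[X_{t+1} | ...] = (0.336) * (-1) + (0.514) * (2)
                   = 0.6920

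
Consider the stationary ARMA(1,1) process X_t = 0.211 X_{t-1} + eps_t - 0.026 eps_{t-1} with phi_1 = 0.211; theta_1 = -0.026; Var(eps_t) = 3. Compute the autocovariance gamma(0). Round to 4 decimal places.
\gamma(0) = 3.1075

Multiply the model equation by X_{t-k} and take expectations. With theta_0 = psi_0 = 1 and psi_j the MA(infinity) weights, this gives
  gamma(k) - sum_i phi_i gamma(k-i) = c_k,
  c_k = sigma^2 * sum_{j=k..q} theta_j psi_{j-k}   (c_k = 0 for k > q),
using gamma(-m) = gamma(m).
psi-weights needed (psi_j = theta_j + sum_i phi_i psi_{j-i}):
  psi_1 = theta_1 + phi_1 = -0.026 + (0.211) = 0.185
Right-hand sides:
  c_0 = sigma^2 (1 + theta_1 psi_1) = 3 * (1 + (-0.026)(0.185)) = 3 * 0.99519 = 2.98557
  c_1 = sigma^2 theta_1 = 3 * (-0.026) = -0.078
  c_2 = 0
Equations for k = 0 and k = 1 (AR order 1):
  gamma(0) = phi_1 gamma(1) + c_0
  gamma(1) = phi_1 gamma(0) + c_1
Substituting the second into the first: gamma(0) (1 - phi_1^2) = c_0 + phi_1 c_1, so
  gamma(0) = (c_0 + phi_1 c_1) / (1 - phi_1^2) = (2.98557 + (0.211)(-0.078)) / (1 - (0.211)^2) = 2.969112 / 0.955479 = 3.107459.
Therefore gamma(0) = 3.1075 (to 4 decimal places).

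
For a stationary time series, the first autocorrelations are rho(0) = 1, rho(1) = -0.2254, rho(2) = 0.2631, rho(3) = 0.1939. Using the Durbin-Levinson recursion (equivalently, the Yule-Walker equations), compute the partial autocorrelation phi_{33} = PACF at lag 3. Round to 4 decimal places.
\phi_{33} = 0.3220

The PACF at lag k is phi_{kk}, the last component of the solution
to the Yule-Walker system G_k phi = r_k where
  (G_k)_{ij} = rho(|i - j|), (r_k)_i = rho(i), i,j = 1..k.
Equivalently, Durbin-Levinson gives phi_{kk} iteratively:
  phi_{11} = rho(1)
  phi_{kk} = [rho(k) - sum_{j=1..k-1} phi_{k-1,j} rho(k-j)]
            / [1 - sum_{j=1..k-1} phi_{k-1,j} rho(j)],
  phi_{k,j} = phi_{k-1,j} - phi_{kk} phi_{k-1,k-j},  j = 1..k-1.
Step k = 1:
  phi_11 = rho(1) = -0.2254.
Step k = 2:
  phi_22 = [rho(2) - phi_11 rho(1)] / [1 - phi_11 rho(1)] = [0.2631 - (-0.2254)(-0.2254)] / [1 - (-0.2254)(-0.2254)]
         = 0.21229484 / 0.94919484 = 0.223658.
  Update: phi_21 = phi_11 - phi_22 phi_11 = -0.2254 - (0.223658)(-0.2254) = -0.174988.
Step k = 3:
  phi_33 = [rho(3) - phi_21 rho(2) - phi_22 rho(1)] / [1 - phi_21 rho(1) - phi_22 rho(2)]
    numerator   = 0.1939 - (-0.174988)(0.2631) - (0.223658)(-0.2254) = 0.29035169
    denominator = 1 - (-0.174988)(-0.2254) - (0.223658)(0.2631) = 0.90171344
  phi_33 = 0.29035169 / 0.90171344 = 0.322.
Therefore phi_{33} = 0.3220.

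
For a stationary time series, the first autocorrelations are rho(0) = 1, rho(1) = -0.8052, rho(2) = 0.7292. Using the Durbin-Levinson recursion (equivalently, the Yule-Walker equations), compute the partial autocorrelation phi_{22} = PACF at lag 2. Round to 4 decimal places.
\phi_{22} = 0.2299

The PACF at lag k is phi_{kk}, the last component of the solution
to the Yule-Walker system G_k phi = r_k where
  (G_k)_{ij} = rho(|i - j|), (r_k)_i = rho(i), i,j = 1..k.
Equivalently, Durbin-Levinson gives phi_{kk} iteratively:
  phi_{11} = rho(1)
  phi_{kk} = [rho(k) - sum_{j=1..k-1} phi_{k-1,j} rho(k-j)]
            / [1 - sum_{j=1..k-1} phi_{k-1,j} rho(j)],
  phi_{k,j} = phi_{k-1,j} - phi_{kk} phi_{k-1,k-j},  j = 1..k-1.
Step k = 1:
  phi_11 = rho(1) = -0.8052.
Step k = 2:
  phi_22 = [rho(2) - phi_11 rho(1)] / [1 - phi_11 rho(1)] = [0.7292 - (-0.8052)(-0.8052)] / [1 - (-0.8052)(-0.8052)]
         = 0.08085296 / 0.35165296 = 0.2299.
Therefore phi_{22} = 0.2299.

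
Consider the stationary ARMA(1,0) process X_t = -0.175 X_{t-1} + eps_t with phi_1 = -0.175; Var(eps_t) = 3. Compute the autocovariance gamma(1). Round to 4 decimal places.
\gamma(1) = -0.5416

Multiply the model equation by X_{t-k} and take expectations. With theta_0 = psi_0 = 1 and psi_j the MA(infinity) weights, this gives
  gamma(k) - sum_i phi_i gamma(k-i) = c_k,
  c_k = sigma^2 * sum_{j=k..q} theta_j psi_{j-k}   (c_k = 0 for k > q),
using gamma(-m) = gamma(m).
Pure AR (q = 0): c_0 = sigma^2 = 3, c_k = 0 for k >= 1.
Equations for k = 0 and k = 1 (AR order 1):
  gamma(0) = phi_1 gamma(1) + c_0
  gamma(1) = phi_1 gamma(0) + c_1
Substituting the second into the first: gamma(0) (1 - phi_1^2) = c_0 + phi_1 c_1, so
  gamma(0) = c_0 / (1 - phi_1^2) = 3 / (1 - (-0.175)^2) = 3 / 0.969375 = 3.094778.
  gamma(1) = phi_1 gamma(0) = (-0.175)(3.094778) = -0.541586.
Therefore gamma(1) = -0.5416 (to 4 decimal places).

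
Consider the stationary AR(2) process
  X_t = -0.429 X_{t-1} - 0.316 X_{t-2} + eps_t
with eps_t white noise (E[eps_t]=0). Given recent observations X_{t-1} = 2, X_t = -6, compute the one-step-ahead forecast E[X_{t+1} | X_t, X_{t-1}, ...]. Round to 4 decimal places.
E[X_{t+1} \mid \mathcal F_t] = 1.9420

For an AR(p) model X_t = c + sum_i phi_i X_{t-i} + eps_t, the
one-step-ahead conditional mean is
  E[X_{t+1} | X_t, ...] = c + sum_i phi_i X_{t+1-i}.
Substitute known values:
  E[X_{t+1} | ...] = (-0.429) * (-6) + (-0.316) * (2)
                   = 1.9420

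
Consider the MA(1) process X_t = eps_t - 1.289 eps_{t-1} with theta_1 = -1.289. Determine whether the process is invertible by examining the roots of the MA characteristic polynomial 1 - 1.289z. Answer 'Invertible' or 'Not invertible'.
\text{Not invertible}

The MA(q) characteristic polynomial is P(z) = 1 - 1.289z.
Invertibility requires all roots to lie outside the unit circle, i.e. |z| > 1 for every root.
This is linear in z: 1 + (-1.289) z = 0  =>  z = -1/(-1.289) = 0.775795,  |z| = 0.775795.
Moduli of all roots: 0.7758.
All moduli strictly greater than 1? No.
Verdict: Not invertible.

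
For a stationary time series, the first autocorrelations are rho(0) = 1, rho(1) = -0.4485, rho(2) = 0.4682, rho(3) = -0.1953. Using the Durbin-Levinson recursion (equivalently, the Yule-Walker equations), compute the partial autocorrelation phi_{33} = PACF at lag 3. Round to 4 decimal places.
\phi_{33} = 0.1331

The PACF at lag k is phi_{kk}, the last component of the solution
to the Yule-Walker system G_k phi = r_k where
  (G_k)_{ij} = rho(|i - j|), (r_k)_i = rho(i), i,j = 1..k.
Equivalently, Durbin-Levinson gives phi_{kk} iteratively:
  phi_{11} = rho(1)
  phi_{kk} = [rho(k) - sum_{j=1..k-1} phi_{k-1,j} rho(k-j)]
            / [1 - sum_{j=1..k-1} phi_{k-1,j} rho(j)],
  phi_{k,j} = phi_{k-1,j} - phi_{kk} phi_{k-1,k-j},  j = 1..k-1.
Step k = 1:
  phi_11 = rho(1) = -0.4485.
Step k = 2:
  phi_22 = [rho(2) - phi_11 rho(1)] / [1 - phi_11 rho(1)] = [0.4682 - (-0.4485)(-0.4485)] / [1 - (-0.4485)(-0.4485)]
         = 0.26704775 / 0.79884775 = 0.334291.
  Update: phi_21 = phi_11 - phi_22 phi_11 = -0.4485 - (0.334291)(-0.4485) = -0.29857.
Step k = 3:
  phi_33 = [rho(3) - phi_21 rho(2) - phi_22 rho(1)] / [1 - phi_21 rho(1) - phi_22 rho(2)]
    numerator   = -0.1953 - (-0.29857)(0.4682) - (0.334291)(-0.4485) = 0.09442026
    denominator = 1 - (-0.29857)(-0.4485) - (0.334291)(0.4682) = 0.70957604
  phi_33 = 0.09442026 / 0.70957604 = 0.1331.
Therefore phi_{33} = 0.1331.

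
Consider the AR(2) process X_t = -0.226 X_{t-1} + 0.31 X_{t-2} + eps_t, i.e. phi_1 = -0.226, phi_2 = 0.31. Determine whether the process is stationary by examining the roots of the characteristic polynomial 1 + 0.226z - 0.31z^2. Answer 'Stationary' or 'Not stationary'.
\text{Stationary}

The AR(p) characteristic polynomial is P(z) = 1 + 0.226z - 0.31z^2.
Stationarity requires all roots to lie outside the unit circle, i.e. |z| > 1 for every root.
Set 1 + (0.226) z + (-0.31) z^2 = 0, i.e. a z^2 + b z + c = 0 with a = -0.31, b = 0.226, c = 1.
Discriminant D = b^2 - 4ac = (0.226)^2 - 4*(-0.31)*1 = 0.051076 - (-1.24) = 1.291076.
D >= 0, so the roots are real: z = (-b +/- sqrt(D)) / (2a) = (-0.226 +/- 1.136255) / (-0.62).
  z_1 = (-0.226 + 1.136255) / (-0.62) = -1.4682,   |z_1| = 1.4682.
  z_2 = (-0.226 - 1.136255) / (-0.62) = 2.1972,   |z_2| = 2.1972.
Moduli of all roots: 1.4682, 2.1972.
All moduli strictly greater than 1? Yes.
Verdict: Stationary.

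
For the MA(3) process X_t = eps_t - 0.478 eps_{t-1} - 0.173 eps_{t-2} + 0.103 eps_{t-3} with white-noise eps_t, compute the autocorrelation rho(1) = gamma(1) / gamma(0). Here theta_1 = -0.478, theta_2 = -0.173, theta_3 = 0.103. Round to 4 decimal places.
\rho(1) = -0.3255

For an MA(q) process with theta_0 = 1, the autocovariance is
  gamma(k) = sigma^2 * sum_{i=0..q-k} theta_i * theta_{i+k},
and rho(k) = gamma(k) / gamma(0). Sigma^2 cancels.
  numerator   = (1)*(-0.478) + (-0.478)*(-0.173) + (-0.173)*(0.103) = -0.413125.
  denominator = (1)^2 + (-0.478)^2 + (-0.173)^2 + (0.103)^2 = 1.269022.
  rho(1) = -0.413125 / 1.269022 = -0.3255.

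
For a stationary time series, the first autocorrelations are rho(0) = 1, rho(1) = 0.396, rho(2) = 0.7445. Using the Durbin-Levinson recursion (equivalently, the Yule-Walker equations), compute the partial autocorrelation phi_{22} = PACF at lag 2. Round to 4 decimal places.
\phi_{22} = 0.6970

The PACF at lag k is phi_{kk}, the last component of the solution
to the Yule-Walker system G_k phi = r_k where
  (G_k)_{ij} = rho(|i - j|), (r_k)_i = rho(i), i,j = 1..k.
Equivalently, Durbin-Levinson gives phi_{kk} iteratively:
  phi_{11} = rho(1)
  phi_{kk} = [rho(k) - sum_{j=1..k-1} phi_{k-1,j} rho(k-j)]
            / [1 - sum_{j=1..k-1} phi_{k-1,j} rho(j)],
  phi_{k,j} = phi_{k-1,j} - phi_{kk} phi_{k-1,k-j},  j = 1..k-1.
Step k = 1:
  phi_11 = rho(1) = 0.396.
Step k = 2:
  phi_22 = [rho(2) - phi_11 rho(1)] / [1 - phi_11 rho(1)] = [0.7445 - (0.396)(0.396)] / [1 - (0.396)(0.396)]
         = 0.587684 / 0.843184 = 0.697.
Therefore phi_{22} = 0.6970.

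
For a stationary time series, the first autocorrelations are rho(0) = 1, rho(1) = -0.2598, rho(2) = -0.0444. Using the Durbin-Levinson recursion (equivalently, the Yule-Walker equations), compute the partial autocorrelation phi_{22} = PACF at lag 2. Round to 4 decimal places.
\phi_{22} = -0.1200

The PACF at lag k is phi_{kk}, the last component of the solution
to the Yule-Walker system G_k phi = r_k where
  (G_k)_{ij} = rho(|i - j|), (r_k)_i = rho(i), i,j = 1..k.
Equivalently, Durbin-Levinson gives phi_{kk} iteratively:
  phi_{11} = rho(1)
  phi_{kk} = [rho(k) - sum_{j=1..k-1} phi_{k-1,j} rho(k-j)]
            / [1 - sum_{j=1..k-1} phi_{k-1,j} rho(j)],
  phi_{k,j} = phi_{k-1,j} - phi_{kk} phi_{k-1,k-j},  j = 1..k-1.
Step k = 1:
  phi_11 = rho(1) = -0.2598.
Step k = 2:
  phi_22 = [rho(2) - phi_11 rho(1)] / [1 - phi_11 rho(1)] = [-0.0444 - (-0.2598)(-0.2598)] / [1 - (-0.2598)(-0.2598)]
         = -0.11189604 / 0.93250396 = -0.12.
Therefore phi_{22} = -0.1200.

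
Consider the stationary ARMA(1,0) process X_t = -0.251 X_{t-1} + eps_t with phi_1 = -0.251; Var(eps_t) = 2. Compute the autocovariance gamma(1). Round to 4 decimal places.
\gamma(1) = -0.5358

Multiply the model equation by X_{t-k} and take expectations. With theta_0 = psi_0 = 1 and psi_j the MA(infinity) weights, this gives
  gamma(k) - sum_i phi_i gamma(k-i) = c_k,
  c_k = sigma^2 * sum_{j=k..q} theta_j psi_{j-k}   (c_k = 0 for k > q),
using gamma(-m) = gamma(m).
Pure AR (q = 0): c_0 = sigma^2 = 2, c_k = 0 for k >= 1.
Equations for k = 0 and k = 1 (AR order 1):
  gamma(0) = phi_1 gamma(1) + c_0
  gamma(1) = phi_1 gamma(0) + c_1
Substituting the second into the first: gamma(0) (1 - phi_1^2) = c_0 + phi_1 c_1, so
  gamma(0) = c_0 / (1 - phi_1^2) = 2 / (1 - (-0.251)^2) = 2 / 0.936999 = 2.134474.
  gamma(1) = phi_1 gamma(0) = (-0.251)(2.134474) = -0.535753.
Therefore gamma(1) = -0.5358 (to 4 decimal places).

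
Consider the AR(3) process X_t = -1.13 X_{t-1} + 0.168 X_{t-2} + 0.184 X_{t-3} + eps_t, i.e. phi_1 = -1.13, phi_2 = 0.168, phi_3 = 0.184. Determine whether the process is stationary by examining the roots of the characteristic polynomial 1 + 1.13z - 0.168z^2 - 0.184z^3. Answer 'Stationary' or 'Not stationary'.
\text{Not stationary}

The AR(p) characteristic polynomial is P(z) = 1 + 1.13z - 0.168z^2 - 0.184z^3.
Stationarity requires all roots to lie outside the unit circle, i.e. |z| > 1 for every root.
Degree 3: look for a simple real root z0 first, then factor out (1 - z/z0) and solve the remaining quadratic.
Testing z0 = -2.5: P(-2.5) = 1 + (1.13)(-2.5) + (-0.168)(-2.5)^2 + (-0.184)(-2.5)^3
  = 1 + (-2.825) + (-1.05) + (2.875) = 0.  So z_0 = -2.5 is a root, |z_0| = 2.5.
Divide out the factor (1 + 0.4 z) = (1 - z/z0) (since 1/z0 = -0.4):
  P(z) = (1 + 0.4 z)(1 + (0.73) z + (-0.46) z^2)
  [check: z-coef 0.73 - (-0.4) = 1.13; z^2-coef -0.46 - (-0.4)(0.73) = -0.168; z^3-coef -(-0.4)(-0.46) = -0.184.]
Remaining roots from the quadratic factor 1 + (0.73) z + (-0.46) z^2:
  Set 1 + (0.73) z + (-0.46) z^2 = 0, i.e. a z^2 + b z + c = 0 with a = -0.46, b = 0.73, c = 1.
  Discriminant D = b^2 - 4ac = (0.73)^2 - 4*(-0.46)*1 = 0.5329 - (-1.84) = 2.3729.
  D >= 0, so the roots are real: z = (-b +/- sqrt(D)) / (2a) = (-0.73 +/- 1.540422) / (-0.92).
    z_1 = (-0.73 + 1.540422) / (-0.92) = -0.8809,   |z_1| = 0.8809.
    z_2 = (-0.73 - 1.540422) / (-0.92) = 2.4679,   |z_2| = 2.4679.
Moduli of all roots: 2.5000, 0.8809, 2.4679.
All moduli strictly greater than 1? No.
Verdict: Not stationary.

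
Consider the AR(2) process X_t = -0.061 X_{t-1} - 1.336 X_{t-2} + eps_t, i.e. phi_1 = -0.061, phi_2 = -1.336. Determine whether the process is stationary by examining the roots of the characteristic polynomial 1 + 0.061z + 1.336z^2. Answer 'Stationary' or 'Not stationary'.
\text{Not stationary}

The AR(p) characteristic polynomial is P(z) = 1 + 0.061z + 1.336z^2.
Stationarity requires all roots to lie outside the unit circle, i.e. |z| > 1 for every root.
Set 1 + (0.061) z + (1.336) z^2 = 0, i.e. a z^2 + b z + c = 0 with a = 1.336, b = 0.061, c = 1.
Discriminant D = b^2 - 4ac = (0.061)^2 - 4*(1.336)*1 = 0.003721 - (5.344) = -5.340279.
D < 0, so the roots are the complex-conjugate pair z = (-b +/- i sqrt(-D)) / (2a) = -0.0228 +/- 0.8649i.
For a conjugate pair |z|^2 = z * conj(z) = (product of roots) = c/a = 1/(1.336) = 0.748503, so |z| = sqrt(0.748503) = 0.8652 for both roots.
Moduli of all roots: 0.8652, 0.8652.
All moduli strictly greater than 1? No.
Verdict: Not stationary.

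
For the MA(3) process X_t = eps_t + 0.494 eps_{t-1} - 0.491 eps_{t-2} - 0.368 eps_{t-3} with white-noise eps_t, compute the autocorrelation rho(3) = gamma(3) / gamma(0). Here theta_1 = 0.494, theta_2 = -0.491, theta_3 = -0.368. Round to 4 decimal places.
\rho(3) = -0.2271

For an MA(q) process with theta_0 = 1, the autocovariance is
  gamma(k) = sigma^2 * sum_{i=0..q-k} theta_i * theta_{i+k},
and rho(k) = gamma(k) / gamma(0). Sigma^2 cancels.
  numerator   = (1)*(-0.368) = -0.368.
  denominator = (1)^2 + (0.494)^2 + (-0.491)^2 + (-0.368)^2 = 1.620541.
  rho(3) = -0.368 / 1.620541 = -0.2271.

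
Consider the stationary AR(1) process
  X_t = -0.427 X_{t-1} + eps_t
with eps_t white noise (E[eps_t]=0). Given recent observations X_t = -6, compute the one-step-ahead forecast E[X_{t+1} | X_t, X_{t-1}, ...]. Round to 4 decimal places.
E[X_{t+1} \mid \mathcal F_t] = 2.5620

For an AR(p) model X_t = c + sum_i phi_i X_{t-i} + eps_t, the
one-step-ahead conditional mean is
  E[X_{t+1} | X_t, ...] = c + sum_i phi_i X_{t+1-i}.
Substitute known values:
  E[X_{t+1} | ...] = (-0.427) * (-6)
                   = 2.5620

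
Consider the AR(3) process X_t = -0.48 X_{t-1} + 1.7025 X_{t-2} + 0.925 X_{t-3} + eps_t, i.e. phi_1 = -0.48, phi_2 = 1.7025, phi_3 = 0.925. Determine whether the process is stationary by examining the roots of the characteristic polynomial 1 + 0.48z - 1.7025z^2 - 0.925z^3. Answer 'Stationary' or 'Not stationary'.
\text{Not stationary}

The AR(p) characteristic polynomial is P(z) = 1 + 0.48z - 1.7025z^2 - 0.925z^3.
Stationarity requires all roots to lie outside the unit circle, i.e. |z| > 1 for every root.
Degree 3: look for a simple real root z0 first, then factor out (1 - z/z0) and solve the remaining quadratic.
Testing z0 = -0.8: P(-0.8) = 1 + (0.48)(-0.8) + (-1.7025)(-0.8)^2 + (-0.925)(-0.8)^3
  = 1 + (-0.384) + (-1.0896) + (0.4736) = 0.  So z_0 = -0.8 is a root, |z_0| = 0.8.
Divide out the factor (1 + 1.25 z) = (1 - z/z0) (since 1/z0 = -1.25):
  P(z) = (1 + 1.25 z)(1 + (-0.77) z + (-0.74) z^2)
  [check: z-coef -0.77 - (-1.25) = 0.48; z^2-coef -0.74 - (-1.25)(-0.77) = -1.7025; z^3-coef -(-1.25)(-0.74) = -0.925.]
Remaining roots from the quadratic factor 1 + (-0.77) z + (-0.74) z^2:
  Set 1 + (-0.77) z + (-0.74) z^2 = 0, i.e. a z^2 + b z + c = 0 with a = -0.74, b = -0.77, c = 1.
  Discriminant D = b^2 - 4ac = (-0.77)^2 - 4*(-0.74)*1 = 0.5929 - (-2.96) = 3.5529.
  D >= 0, so the roots are real: z = (-b +/- sqrt(D)) / (2a) = (0.77 +/- 1.884914) / (-1.48).
    z_1 = (0.77 + 1.884914) / (-1.48) = -1.7939,   |z_1| = 1.7939.
    z_2 = (0.77 - 1.884914) / (-1.48) = 0.7533,   |z_2| = 0.7533.
Moduli of all roots: 0.8000, 1.7939, 0.7533.
All moduli strictly greater than 1? No.
Verdict: Not stationary.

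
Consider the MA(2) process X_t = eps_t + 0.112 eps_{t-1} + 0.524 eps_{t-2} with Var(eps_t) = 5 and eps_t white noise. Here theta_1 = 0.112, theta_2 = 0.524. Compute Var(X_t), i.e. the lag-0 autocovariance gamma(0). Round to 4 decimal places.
\gamma(0) = 6.4356

For an MA(q) process X_t = eps_t + sum_i theta_i eps_{t-i} with
Var(eps_t) = sigma^2, the variance is
  gamma(0) = sigma^2 * (1 + sum_i theta_i^2).
  sum_i theta_i^2 = (0.112)^2 + (0.524)^2 = 0.012544 + 0.274576 = 0.28712.
  gamma(0) = 5 * (1 + 0.28712) = 5 * 1.28712 = 6.4356.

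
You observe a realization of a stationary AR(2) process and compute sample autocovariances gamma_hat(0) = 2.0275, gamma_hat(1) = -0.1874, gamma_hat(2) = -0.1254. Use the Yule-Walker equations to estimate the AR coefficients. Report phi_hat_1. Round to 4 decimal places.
\hat\phi_{1} = -0.0990

The Yule-Walker equations for an AR(p) process read, in matrix form,
  Gamma_p phi = r_p,   with   (Gamma_p)_{ij} = gamma(|i - j|),
                       (r_p)_i = gamma(i),   i,j = 1..p.
Substitute the sample gammas (Toeplitz matrix and right-hand side of size 2):
  Gamma_p = [[2.0275, -0.1874], [-0.1874, 2.0275]]
  r_p     = [-0.1874, -0.1254]
Written out:
  2.0275 phi_1 - 0.1874 phi_2 = -0.1874
  -0.1874 phi_1 + 2.0275 phi_2 = -0.1254
Solve by Cramer's rule:
  det = gamma(0)^2 - gamma(1)^2 = (2.0275)^2 - (-0.1874)^2 = 4.11075625 - 0.03511876 = 4.07563749
  phi_hat_1 = [gamma(1) gamma(0) - gamma(1) gamma(2)] / det = [(-0.1874)(2.0275) - (-0.1874)(-0.1254)] / 4.07563749 = -0.40345346 / 4.07563749 = -0.099
  phi_hat_2 = [gamma(0) gamma(2) - gamma(1)^2] / det = [(2.0275)(-0.1254) - (-0.1874)^2] / 4.07563749 = -0.28936726 / 4.07563749 = -0.071
So phi_hat = [-0.0990, -0.0710].
Therefore phi_hat_1 = -0.0990.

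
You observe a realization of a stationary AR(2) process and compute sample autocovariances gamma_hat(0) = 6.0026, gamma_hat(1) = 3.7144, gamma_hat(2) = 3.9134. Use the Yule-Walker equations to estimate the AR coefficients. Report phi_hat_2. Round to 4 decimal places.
\hat\phi_{2} = 0.4360

The Yule-Walker equations for an AR(p) process read, in matrix form,
  Gamma_p phi = r_p,   with   (Gamma_p)_{ij} = gamma(|i - j|),
                       (r_p)_i = gamma(i),   i,j = 1..p.
Substitute the sample gammas (Toeplitz matrix and right-hand side of size 2):
  Gamma_p = [[6.0026, 3.7144], [3.7144, 6.0026]]
  r_p     = [3.7144, 3.9134]
Written out:
  6.0026 phi_1 + 3.7144 phi_2 = 3.7144
  3.7144 phi_1 + 6.0026 phi_2 = 3.9134
Solve by Cramer's rule:
  det = gamma(0)^2 - gamma(1)^2 = (6.0026)^2 - (3.7144)^2 = 36.03120676 - 13.79676736 = 22.2344394
  phi_hat_1 = [gamma(1) gamma(0) - gamma(1) gamma(2)] / det = [(3.7144)(6.0026) - (3.7144)(3.9134)] / 22.2344394 = 7.76012448 / 22.2344394 = 0.349
  phi_hat_2 = [gamma(0) gamma(2) - gamma(1)^2] / det = [(6.0026)(3.9134) - (3.7144)^2] / 22.2344394 = 9.69380748 / 22.2344394 = 0.436
So phi_hat = [0.3490, 0.4360].
Therefore phi_hat_2 = 0.4360.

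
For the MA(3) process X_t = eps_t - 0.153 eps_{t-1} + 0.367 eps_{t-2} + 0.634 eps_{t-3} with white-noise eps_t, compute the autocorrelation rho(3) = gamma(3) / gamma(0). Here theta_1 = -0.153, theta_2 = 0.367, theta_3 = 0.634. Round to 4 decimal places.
\rho(3) = 0.4064

For an MA(q) process with theta_0 = 1, the autocovariance is
  gamma(k) = sigma^2 * sum_{i=0..q-k} theta_i * theta_{i+k},
and rho(k) = gamma(k) / gamma(0). Sigma^2 cancels.
  numerator   = (1)*(0.634) = 0.634.
  denominator = (1)^2 + (-0.153)^2 + (0.367)^2 + (0.634)^2 = 1.560054.
  rho(3) = 0.634 / 1.560054 = 0.4064.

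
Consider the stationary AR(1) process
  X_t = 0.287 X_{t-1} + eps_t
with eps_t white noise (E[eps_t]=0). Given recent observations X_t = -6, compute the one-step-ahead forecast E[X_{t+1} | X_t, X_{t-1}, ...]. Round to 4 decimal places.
E[X_{t+1} \mid \mathcal F_t] = -1.7220

For an AR(p) model X_t = c + sum_i phi_i X_{t-i} + eps_t, the
one-step-ahead conditional mean is
  E[X_{t+1} | X_t, ...] = c + sum_i phi_i X_{t+1-i}.
Substitute known values:
  E[X_{t+1} | ...] = (0.287) * (-6)
                   = -1.7220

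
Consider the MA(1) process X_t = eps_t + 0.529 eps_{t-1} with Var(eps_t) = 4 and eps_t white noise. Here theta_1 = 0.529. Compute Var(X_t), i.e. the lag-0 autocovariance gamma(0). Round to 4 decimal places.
\gamma(0) = 5.1194

For an MA(q) process X_t = eps_t + sum_i theta_i eps_{t-i} with
Var(eps_t) = sigma^2, the variance is
  gamma(0) = sigma^2 * (1 + sum_i theta_i^2).
  sum_i theta_i^2 = (0.529)^2 = 0.279841.
  gamma(0) = 4 * (1 + 0.279841) = 4 * 1.279841 = 5.119364, which rounds to 5.1194.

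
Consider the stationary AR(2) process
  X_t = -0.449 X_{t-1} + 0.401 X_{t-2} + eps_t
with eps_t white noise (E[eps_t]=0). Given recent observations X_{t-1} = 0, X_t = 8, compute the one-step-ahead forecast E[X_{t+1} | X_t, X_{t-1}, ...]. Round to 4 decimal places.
E[X_{t+1} \mid \mathcal F_t] = -3.5920

For an AR(p) model X_t = c + sum_i phi_i X_{t-i} + eps_t, the
one-step-ahead conditional mean is
  E[X_{t+1} | X_t, ...] = c + sum_i phi_i X_{t+1-i}.
Substitute known values:
  E[X_{t+1} | ...] = (-0.449) * (8) + (0.401) * (0)
                   = -3.5920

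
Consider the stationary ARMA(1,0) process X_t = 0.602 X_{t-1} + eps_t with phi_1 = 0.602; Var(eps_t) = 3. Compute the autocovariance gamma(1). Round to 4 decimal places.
\gamma(1) = 2.8325

Multiply the model equation by X_{t-k} and take expectations. With theta_0 = psi_0 = 1 and psi_j the MA(infinity) weights, this gives
  gamma(k) - sum_i phi_i gamma(k-i) = c_k,
  c_k = sigma^2 * sum_{j=k..q} theta_j psi_{j-k}   (c_k = 0 for k > q),
using gamma(-m) = gamma(m).
Pure AR (q = 0): c_0 = sigma^2 = 3, c_k = 0 for k >= 1.
Equations for k = 0 and k = 1 (AR order 1):
  gamma(0) = phi_1 gamma(1) + c_0
  gamma(1) = phi_1 gamma(0) + c_1
Substituting the second into the first: gamma(0) (1 - phi_1^2) = c_0 + phi_1 c_1, so
  gamma(0) = c_0 / (1 - phi_1^2) = 3 / (1 - (0.602)^2) = 3 / 0.637596 = 4.705174.
  gamma(1) = phi_1 gamma(0) = (0.602)(4.705174) = 2.832515.
Therefore gamma(1) = 2.8325 (to 4 decimal places).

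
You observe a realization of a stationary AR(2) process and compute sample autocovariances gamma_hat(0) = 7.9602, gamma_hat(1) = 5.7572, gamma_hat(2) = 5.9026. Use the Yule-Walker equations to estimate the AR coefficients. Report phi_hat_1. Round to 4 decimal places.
\hat\phi_{1} = 0.3920

The Yule-Walker equations for an AR(p) process read, in matrix form,
  Gamma_p phi = r_p,   with   (Gamma_p)_{ij} = gamma(|i - j|),
                       (r_p)_i = gamma(i),   i,j = 1..p.
Substitute the sample gammas (Toeplitz matrix and right-hand side of size 2):
  Gamma_p = [[7.9602, 5.7572], [5.7572, 7.9602]]
  r_p     = [5.7572, 5.9026]
Written out:
  7.9602 phi_1 + 5.7572 phi_2 = 5.7572
  5.7572 phi_1 + 7.9602 phi_2 = 5.9026
Solve by Cramer's rule:
  det = gamma(0)^2 - gamma(1)^2 = (7.9602)^2 - (5.7572)^2 = 63.36478404 - 33.14535184 = 30.2194322
  phi_hat_1 = [gamma(1) gamma(0) - gamma(1) gamma(2)] / det = [(5.7572)(7.9602) - (5.7572)(5.9026)] / 30.2194322 = 11.84601472 / 30.2194322 = 0.392
  phi_hat_2 = [gamma(0) gamma(2) - gamma(1)^2] / det = [(7.9602)(5.9026) - (5.7572)^2] / 30.2194322 = 13.84052468 / 30.2194322 = 0.458
So phi_hat = [0.3920, 0.4580].
Therefore phi_hat_1 = 0.3920.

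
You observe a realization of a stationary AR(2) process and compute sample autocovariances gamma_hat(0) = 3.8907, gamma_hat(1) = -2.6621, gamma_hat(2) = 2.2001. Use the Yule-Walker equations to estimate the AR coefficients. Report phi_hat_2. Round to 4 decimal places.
\hat\phi_{2} = 0.1830

The Yule-Walker equations for an AR(p) process read, in matrix form,
  Gamma_p phi = r_p,   with   (Gamma_p)_{ij} = gamma(|i - j|),
                       (r_p)_i = gamma(i),   i,j = 1..p.
Substitute the sample gammas (Toeplitz matrix and right-hand side of size 2):
  Gamma_p = [[3.8907, -2.6621], [-2.6621, 3.8907]]
  r_p     = [-2.6621, 2.2001]
Written out:
  3.8907 phi_1 - 2.6621 phi_2 = -2.6621
  -2.6621 phi_1 + 3.8907 phi_2 = 2.2001
Solve by Cramer's rule:
  det = gamma(0)^2 - gamma(1)^2 = (3.8907)^2 - (-2.6621)^2 = 15.13754649 - 7.08677641 = 8.05077008
  phi_hat_1 = [gamma(1) gamma(0) - gamma(1) gamma(2)] / det = [(-2.6621)(3.8907) - (-2.6621)(2.2001)] / 8.05077008 = -4.50054626 / 8.05077008 = -0.559
  phi_hat_2 = [gamma(0) gamma(2) - gamma(1)^2] / det = [(3.8907)(2.2001) - (-2.6621)^2] / 8.05077008 = 1.47315266 / 8.05077008 = 0.183
So phi_hat = [-0.5590, 0.1830].
Therefore phi_hat_2 = 0.1830.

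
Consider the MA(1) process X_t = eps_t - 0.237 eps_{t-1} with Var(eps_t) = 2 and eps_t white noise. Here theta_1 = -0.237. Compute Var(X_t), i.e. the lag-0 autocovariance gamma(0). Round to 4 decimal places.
\gamma(0) = 2.1123

For an MA(q) process X_t = eps_t + sum_i theta_i eps_{t-i} with
Var(eps_t) = sigma^2, the variance is
  gamma(0) = sigma^2 * (1 + sum_i theta_i^2).
  sum_i theta_i^2 = (-0.237)^2 = 0.056169.
  gamma(0) = 2 * (1 + 0.056169) = 2 * 1.056169 = 2.112338, which rounds to 2.1123.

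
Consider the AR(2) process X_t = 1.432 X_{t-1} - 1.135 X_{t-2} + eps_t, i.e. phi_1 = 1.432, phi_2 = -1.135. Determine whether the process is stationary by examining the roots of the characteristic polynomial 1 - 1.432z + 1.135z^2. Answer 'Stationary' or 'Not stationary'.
\text{Not stationary}

The AR(p) characteristic polynomial is P(z) = 1 - 1.432z + 1.135z^2.
Stationarity requires all roots to lie outside the unit circle, i.e. |z| > 1 for every root.
Set 1 + (-1.432) z + (1.135) z^2 = 0, i.e. a z^2 + b z + c = 0 with a = 1.135, b = -1.432, c = 1.
Discriminant D = b^2 - 4ac = (-1.432)^2 - 4*(1.135)*1 = 2.050624 - (4.54) = -2.489376.
D < 0, so the roots are the complex-conjugate pair z = (-b +/- i sqrt(-D)) / (2a) = 0.6308 +/- 0.6951i.
For a conjugate pair |z|^2 = z * conj(z) = (product of roots) = c/a = 1/(1.135) = 0.881057, so |z| = sqrt(0.881057) = 0.9386 for both roots.
Moduli of all roots: 0.9386, 0.9386.
All moduli strictly greater than 1? No.
Verdict: Not stationary.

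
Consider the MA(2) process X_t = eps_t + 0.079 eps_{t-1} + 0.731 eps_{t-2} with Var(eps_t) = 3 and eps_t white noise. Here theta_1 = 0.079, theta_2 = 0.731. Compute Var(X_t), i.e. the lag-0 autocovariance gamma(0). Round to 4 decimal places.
\gamma(0) = 4.6218

For an MA(q) process X_t = eps_t + sum_i theta_i eps_{t-i} with
Var(eps_t) = sigma^2, the variance is
  gamma(0) = sigma^2 * (1 + sum_i theta_i^2).
  sum_i theta_i^2 = (0.079)^2 + (0.731)^2 = 0.006241 + 0.534361 = 0.540602.
  gamma(0) = 3 * (1 + 0.540602) = 3 * 1.540602 = 4.621806, which rounds to 4.6218.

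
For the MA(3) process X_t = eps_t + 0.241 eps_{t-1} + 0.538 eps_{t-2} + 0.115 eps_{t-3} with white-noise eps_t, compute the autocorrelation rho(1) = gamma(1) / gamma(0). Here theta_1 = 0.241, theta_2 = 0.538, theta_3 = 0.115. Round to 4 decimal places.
\rho(1) = 0.3179

For an MA(q) process with theta_0 = 1, the autocovariance is
  gamma(k) = sigma^2 * sum_{i=0..q-k} theta_i * theta_{i+k},
and rho(k) = gamma(k) / gamma(0). Sigma^2 cancels.
  numerator   = (1)*(0.241) + (0.241)*(0.538) + (0.538)*(0.115) = 0.432528.
  denominator = (1)^2 + (0.241)^2 + (0.538)^2 + (0.115)^2 = 1.36075.
  rho(1) = 0.432528 / 1.36075 = 0.3179.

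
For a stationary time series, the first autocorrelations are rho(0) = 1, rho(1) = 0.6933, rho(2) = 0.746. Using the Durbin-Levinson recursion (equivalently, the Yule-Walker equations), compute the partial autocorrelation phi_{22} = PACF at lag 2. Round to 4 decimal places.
\phi_{22} = 0.5109

The PACF at lag k is phi_{kk}, the last component of the solution
to the Yule-Walker system G_k phi = r_k where
  (G_k)_{ij} = rho(|i - j|), (r_k)_i = rho(i), i,j = 1..k.
Equivalently, Durbin-Levinson gives phi_{kk} iteratively:
  phi_{11} = rho(1)
  phi_{kk} = [rho(k) - sum_{j=1..k-1} phi_{k-1,j} rho(k-j)]
            / [1 - sum_{j=1..k-1} phi_{k-1,j} rho(j)],
  phi_{k,j} = phi_{k-1,j} - phi_{kk} phi_{k-1,k-j},  j = 1..k-1.
Step k = 1:
  phi_11 = rho(1) = 0.6933.
Step k = 2:
  phi_22 = [rho(2) - phi_11 rho(1)] / [1 - phi_11 rho(1)] = [0.746 - (0.6933)(0.6933)] / [1 - (0.6933)(0.6933)]
         = 0.26533511 / 0.51933511 = 0.5109.
Therefore phi_{22} = 0.5109.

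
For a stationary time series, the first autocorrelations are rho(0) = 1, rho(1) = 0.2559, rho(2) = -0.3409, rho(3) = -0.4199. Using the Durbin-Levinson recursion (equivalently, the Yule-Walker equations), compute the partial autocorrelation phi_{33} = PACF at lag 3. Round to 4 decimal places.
\phi_{33} = -0.2421

The PACF at lag k is phi_{kk}, the last component of the solution
to the Yule-Walker system G_k phi = r_k where
  (G_k)_{ij} = rho(|i - j|), (r_k)_i = rho(i), i,j = 1..k.
Equivalently, Durbin-Levinson gives phi_{kk} iteratively:
  phi_{11} = rho(1)
  phi_{kk} = [rho(k) - sum_{j=1..k-1} phi_{k-1,j} rho(k-j)]
            / [1 - sum_{j=1..k-1} phi_{k-1,j} rho(j)],
  phi_{k,j} = phi_{k-1,j} - phi_{kk} phi_{k-1,k-j},  j = 1..k-1.
Step k = 1:
  phi_11 = rho(1) = 0.2559.
Step k = 2:
  phi_22 = [rho(2) - phi_11 rho(1)] / [1 - phi_11 rho(1)] = [-0.3409 - (0.2559)(0.2559)] / [1 - (0.2559)(0.2559)]
         = -0.40638481 / 0.93451519 = -0.434862.
  Update: phi_21 = phi_11 - phi_22 phi_11 = 0.2559 - (-0.434862)(0.2559) = 0.367181.
Step k = 3:
  phi_33 = [rho(3) - phi_21 rho(2) - phi_22 rho(1)] / [1 - phi_21 rho(1) - phi_22 rho(2)]
    numerator   = -0.4199 - (0.367181)(-0.3409) - (-0.434862)(0.2559) = -0.18344687
    denominator = 1 - (0.367181)(0.2559) - (-0.434862)(-0.3409) = 0.75779402
  phi_33 = -0.18344687 / 0.75779402 = -0.2421.
Therefore phi_{33} = -0.2421.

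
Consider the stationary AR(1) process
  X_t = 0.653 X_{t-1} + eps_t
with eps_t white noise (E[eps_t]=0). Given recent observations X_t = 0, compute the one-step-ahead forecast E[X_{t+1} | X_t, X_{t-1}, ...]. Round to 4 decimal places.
E[X_{t+1} \mid \mathcal F_t] = 0.0000

For an AR(p) model X_t = c + sum_i phi_i X_{t-i} + eps_t, the
one-step-ahead conditional mean is
  E[X_{t+1} | X_t, ...] = c + sum_i phi_i X_{t+1-i}.
Substitute known values:
  E[X_{t+1} | ...] = (0.653) * (0)
                   = 0.0000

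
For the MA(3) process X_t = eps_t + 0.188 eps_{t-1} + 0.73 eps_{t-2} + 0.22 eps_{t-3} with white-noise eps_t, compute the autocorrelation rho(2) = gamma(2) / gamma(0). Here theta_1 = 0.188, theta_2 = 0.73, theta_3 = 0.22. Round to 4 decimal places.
\rho(2) = 0.4771

For an MA(q) process with theta_0 = 1, the autocovariance is
  gamma(k) = sigma^2 * sum_{i=0..q-k} theta_i * theta_{i+k},
and rho(k) = gamma(k) / gamma(0). Sigma^2 cancels.
  numerator   = (1)*(0.73) + (0.188)*(0.22) = 0.77136.
  denominator = (1)^2 + (0.188)^2 + (0.73)^2 + (0.22)^2 = 1.616644.
  rho(2) = 0.77136 / 1.616644 = 0.4771.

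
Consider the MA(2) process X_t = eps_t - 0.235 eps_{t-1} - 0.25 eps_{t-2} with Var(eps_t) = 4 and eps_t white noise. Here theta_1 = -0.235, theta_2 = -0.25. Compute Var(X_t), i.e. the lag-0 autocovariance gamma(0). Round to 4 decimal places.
\gamma(0) = 4.4709

For an MA(q) process X_t = eps_t + sum_i theta_i eps_{t-i} with
Var(eps_t) = sigma^2, the variance is
  gamma(0) = sigma^2 * (1 + sum_i theta_i^2).
  sum_i theta_i^2 = (-0.235)^2 + (-0.25)^2 = 0.055225 + 0.0625 = 0.117725.
  gamma(0) = 4 * (1 + 0.117725) = 4 * 1.117725 = 4.4709.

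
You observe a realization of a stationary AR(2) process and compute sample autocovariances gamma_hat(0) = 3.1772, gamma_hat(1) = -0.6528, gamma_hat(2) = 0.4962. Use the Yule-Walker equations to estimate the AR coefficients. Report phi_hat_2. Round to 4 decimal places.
\hat\phi_{2} = 0.1190

The Yule-Walker equations for an AR(p) process read, in matrix form,
  Gamma_p phi = r_p,   with   (Gamma_p)_{ij} = gamma(|i - j|),
                       (r_p)_i = gamma(i),   i,j = 1..p.
Substitute the sample gammas (Toeplitz matrix and right-hand side of size 2):
  Gamma_p = [[3.1772, -0.6528], [-0.6528, 3.1772]]
  r_p     = [-0.6528, 0.4962]
Written out:
  3.1772 phi_1 - 0.6528 phi_2 = -0.6528
  -0.6528 phi_1 + 3.1772 phi_2 = 0.4962
Solve by Cramer's rule:
  det = gamma(0)^2 - gamma(1)^2 = (3.1772)^2 - (-0.6528)^2 = 10.09459984 - 0.42614784 = 9.668452
  phi_hat_1 = [gamma(1) gamma(0) - gamma(1) gamma(2)] / det = [(-0.6528)(3.1772) - (-0.6528)(0.4962)] / 9.668452 = -1.7501568 / 9.668452 = -0.181
  phi_hat_2 = [gamma(0) gamma(2) - gamma(1)^2] / det = [(3.1772)(0.4962) - (-0.6528)^2] / 9.668452 = 1.1503788 / 9.668452 = 0.119
So phi_hat = [-0.1810, 0.1190].
Therefore phi_hat_2 = 0.1190.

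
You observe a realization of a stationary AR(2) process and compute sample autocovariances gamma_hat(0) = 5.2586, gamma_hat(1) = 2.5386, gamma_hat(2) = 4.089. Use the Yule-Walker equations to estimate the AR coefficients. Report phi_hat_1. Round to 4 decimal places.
\hat\phi_{1} = 0.1400

The Yule-Walker equations for an AR(p) process read, in matrix form,
  Gamma_p phi = r_p,   with   (Gamma_p)_{ij} = gamma(|i - j|),
                       (r_p)_i = gamma(i),   i,j = 1..p.
Substitute the sample gammas (Toeplitz matrix and right-hand side of size 2):
  Gamma_p = [[5.2586, 2.5386], [2.5386, 5.2586]]
  r_p     = [2.5386, 4.089]
Written out:
  5.2586 phi_1 + 2.5386 phi_2 = 2.5386
  2.5386 phi_1 + 5.2586 phi_2 = 4.089
Solve by Cramer's rule:
  det = gamma(0)^2 - gamma(1)^2 = (5.2586)^2 - (2.5386)^2 = 27.65287396 - 6.44448996 = 21.208384
  phi_hat_1 = [gamma(1) gamma(0) - gamma(1) gamma(2)] / det = [(2.5386)(5.2586) - (2.5386)(4.089)] / 21.208384 = 2.96914656 / 21.208384 = 0.14
  phi_hat_2 = [gamma(0) gamma(2) - gamma(1)^2] / det = [(5.2586)(4.089) - (2.5386)^2] / 21.208384 = 15.05792544 / 21.208384 = 0.71
So phi_hat = [0.1400, 0.7100].
Therefore phi_hat_1 = 0.1400.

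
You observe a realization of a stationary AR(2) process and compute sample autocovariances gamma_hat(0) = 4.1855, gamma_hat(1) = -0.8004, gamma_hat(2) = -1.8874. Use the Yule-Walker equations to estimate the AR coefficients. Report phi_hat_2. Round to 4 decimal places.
\hat\phi_{2} = -0.5060

The Yule-Walker equations for an AR(p) process read, in matrix form,
  Gamma_p phi = r_p,   with   (Gamma_p)_{ij} = gamma(|i - j|),
                       (r_p)_i = gamma(i),   i,j = 1..p.
Substitute the sample gammas (Toeplitz matrix and right-hand side of size 2):
  Gamma_p = [[4.1855, -0.8004], [-0.8004, 4.1855]]
  r_p     = [-0.8004, -1.8874]
Written out:
  4.1855 phi_1 - 0.8004 phi_2 = -0.8004
  -0.8004 phi_1 + 4.1855 phi_2 = -1.8874
Solve by Cramer's rule:
  det = gamma(0)^2 - gamma(1)^2 = (4.1855)^2 - (-0.8004)^2 = 17.51841025 - 0.64064016 = 16.87777009
  phi_hat_1 = [gamma(1) gamma(0) - gamma(1) gamma(2)] / det = [(-0.8004)(4.1855) - (-0.8004)(-1.8874)] / 16.87777009 = -4.86074916 / 16.87777009 = -0.288
  phi_hat_2 = [gamma(0) gamma(2) - gamma(1)^2] / det = [(4.1855)(-1.8874) - (-0.8004)^2] / 16.87777009 = -8.54035286 / 16.87777009 = -0.506
So phi_hat = [-0.2880, -0.5060].
Therefore phi_hat_2 = -0.5060.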